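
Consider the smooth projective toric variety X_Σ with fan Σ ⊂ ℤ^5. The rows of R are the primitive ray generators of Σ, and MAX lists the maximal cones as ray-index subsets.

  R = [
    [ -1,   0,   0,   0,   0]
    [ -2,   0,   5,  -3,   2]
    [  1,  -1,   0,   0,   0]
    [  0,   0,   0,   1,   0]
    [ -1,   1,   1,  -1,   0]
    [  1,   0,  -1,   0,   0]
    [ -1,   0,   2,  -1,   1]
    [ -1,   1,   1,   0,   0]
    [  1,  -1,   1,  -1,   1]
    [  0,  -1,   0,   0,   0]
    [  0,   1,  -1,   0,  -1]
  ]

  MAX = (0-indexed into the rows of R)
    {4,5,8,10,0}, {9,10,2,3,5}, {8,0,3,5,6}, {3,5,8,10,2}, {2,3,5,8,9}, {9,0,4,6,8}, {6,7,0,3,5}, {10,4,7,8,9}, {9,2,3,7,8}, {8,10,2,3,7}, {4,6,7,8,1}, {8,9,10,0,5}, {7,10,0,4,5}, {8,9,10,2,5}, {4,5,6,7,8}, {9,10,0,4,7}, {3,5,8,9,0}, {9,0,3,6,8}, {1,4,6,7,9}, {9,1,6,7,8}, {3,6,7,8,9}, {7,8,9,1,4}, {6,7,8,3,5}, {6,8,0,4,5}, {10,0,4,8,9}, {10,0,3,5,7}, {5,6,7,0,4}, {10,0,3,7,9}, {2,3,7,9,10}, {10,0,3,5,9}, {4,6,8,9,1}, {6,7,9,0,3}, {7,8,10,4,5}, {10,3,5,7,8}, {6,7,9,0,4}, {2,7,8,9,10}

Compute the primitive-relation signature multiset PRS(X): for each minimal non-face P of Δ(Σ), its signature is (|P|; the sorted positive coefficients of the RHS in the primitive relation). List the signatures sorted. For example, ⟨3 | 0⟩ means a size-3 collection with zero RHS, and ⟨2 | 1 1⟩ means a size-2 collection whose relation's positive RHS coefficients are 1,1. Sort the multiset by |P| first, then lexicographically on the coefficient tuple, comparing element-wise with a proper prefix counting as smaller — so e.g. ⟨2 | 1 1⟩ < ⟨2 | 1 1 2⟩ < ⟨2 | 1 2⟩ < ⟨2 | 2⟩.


Δ(Σ) — 11 vertices, 18 min non-faces:

  {0,2}:  v_{0} + v_{2} = v_{9}  ⟹  sig = ⟨2 | 1⟩
  {3,4}:  v_{3} + v_{4} = v_{7}  ⟹  sig = ⟨2 | 1⟩
  {6,10}:  v_{6} + v_{10} = v_{4}  ⟹  sig = ⟨2 | 1⟩
  {1,5}:  v_{1} + v_{5} = v_{4} + v_{6} + v_{8}  ⟹  sig = ⟨2 | 1 1 1⟩
  {2,6}:  v_{2} + v_{6} = v_{7} + v_{8} + v_{9}  ⟹  sig = ⟨2 | 1 1 1⟩
  {2,4}:  v_{2} + v_{4} = v_{7} + v_{8} + v_{9} + v_{10}  ⟹  sig = ⟨2 | 1 1 1 1⟩
  {1,3}:  v_{1} + v_{3} = v_{6} + 2·v_{7} + v_{8} + v_{9}  ⟹  sig = ⟨2 | 1 1 1 2⟩
  {1,10}:  v_{1} + v_{10} = 2·v_{4} + v_{7} + v_{8} + v_{9}  ⟹  sig = ⟨2 | 1 1 1 2⟩
  {0,1}:  v_{0} + v_{1} = v_{4} + 2·v_{6} + v_{9}  ⟹  sig = ⟨2 | 1 1 2⟩
  {1,2}:  v_{1} + v_{2} = v_{4} + 2·v_{7} + 2·v_{8} + 2·v_{9}  ⟹  sig = ⟨2 | 1 2 2 2⟩
  {5,7,9}:  v_{5} + v_{7} + v_{9} = 0  ⟹  sig = ⟨3 | 0⟩
  {0,7,8}:  v_{0} + v_{7} + v_{8} = v_{6}  ⟹  sig = ⟨3 | 1⟩
  {5,6,9}:  v_{5} + v_{6} + v_{9} = v_{0} + v_{8}  ⟹  sig = ⟨3 | 1 1⟩
  {2,5,7}:  v_{2} + v_{5} + v_{7} = v_{3} + v_{8} + v_{10}  ⟹  sig = ⟨3 | 1 1 1⟩
  {4,5,9}:  v_{4} + v_{5} + v_{9} = v_{0} + v_{8} + v_{10}  ⟹  sig = ⟨3 | 1 1 1⟩
  {0,3,8,10}:  v_{0} + v_{3} + v_{8} + v_{10} = 0  ⟹  sig = ⟨4 | 0⟩
  {3,8,9,10}:  v_{3} + v_{8} + v_{9} + v_{10} = v_{2}  ⟹  sig = ⟨4 | 1⟩
  {4,6,7,8,9}:  v_{4} + v_{6} + v_{7} + v_{8} + v_{9} = v_{1}  ⟹  sig = ⟨5 | 1⟩

so the primitive-relation signature multiset is
    |P|=2: 10 collections, coeffs (1), (1), (1), (1,1,1), (1,1,1), (1,1,1,1), (1,1,1,2), (1,1,1,2), (1,1,2), (1,2,2,2)
    |P|=3: 5 collections, coeffs (), (1), (1,1), (1,1,1), (1,1,1)
    |P|=4: 2 collections, coeffs (), (1)
    |P|=5: 1 collection, coeffs (1)


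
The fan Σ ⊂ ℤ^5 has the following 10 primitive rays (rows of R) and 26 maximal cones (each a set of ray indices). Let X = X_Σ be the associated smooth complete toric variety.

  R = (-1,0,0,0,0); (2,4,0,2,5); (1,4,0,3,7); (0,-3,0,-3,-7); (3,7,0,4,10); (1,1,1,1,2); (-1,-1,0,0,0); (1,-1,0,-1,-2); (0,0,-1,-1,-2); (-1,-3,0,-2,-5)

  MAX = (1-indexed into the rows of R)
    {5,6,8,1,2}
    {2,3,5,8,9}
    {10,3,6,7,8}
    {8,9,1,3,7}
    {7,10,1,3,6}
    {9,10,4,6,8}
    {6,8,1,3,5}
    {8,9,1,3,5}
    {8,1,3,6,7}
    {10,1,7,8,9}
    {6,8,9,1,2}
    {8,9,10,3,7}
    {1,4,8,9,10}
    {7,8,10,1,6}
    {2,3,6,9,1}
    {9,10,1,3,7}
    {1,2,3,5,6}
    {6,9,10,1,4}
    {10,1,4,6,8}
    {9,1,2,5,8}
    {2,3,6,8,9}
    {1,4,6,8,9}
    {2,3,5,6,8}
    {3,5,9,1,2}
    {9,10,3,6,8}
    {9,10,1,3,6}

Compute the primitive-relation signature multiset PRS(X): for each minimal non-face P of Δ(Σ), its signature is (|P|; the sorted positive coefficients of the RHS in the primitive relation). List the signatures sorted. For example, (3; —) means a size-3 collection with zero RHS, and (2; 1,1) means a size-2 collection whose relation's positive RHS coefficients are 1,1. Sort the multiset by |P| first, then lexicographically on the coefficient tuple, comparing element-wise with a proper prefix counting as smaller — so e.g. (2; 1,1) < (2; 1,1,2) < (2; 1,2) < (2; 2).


14 minimal non-faces of Δ(Σ) (on 10 rays):

  • {5,10}:  v_{5} + v_{10} = v_{2}  →  sig = (2; 1)
  • {2,10}:  v_{2} + v_{10} = v_{6} + v_{9}  →  sig = (2; 1,1)
  • {3,4}:  v_{3} + v_{4} = v_{6} + v_{9}  →  sig = (2; 1,1)
  • {2,7}:  v_{2} + v_{7} = v_{1} + v_{3} + v_{8}  →  sig = (2; 1,1,1)
  • {4,7}:  v_{4} + v_{7} = v_{1} + v_{8} + v_{10}  →  sig = (2; 1,1,1)
  • {4,5}:  v_{4} + v_{5} = v_{1} + v_{2} + v_{6} + v_{8} + v_{9}  →  sig = (2; 1,1,1,1,1)
  • {2,4}:  v_{2} + v_{4} = v_{1} + 2·v_{6} + v_{8} + 2·v_{9}  →  sig = (2; 1,1,2,2)
  • {5,7}:  v_{5} + v_{7} = 2·v_{1} + 2·v_{3} + 2·v_{8}  →  sig = (2; 2,2,2)
  • {6,7,9}:  v_{6} + v_{7} + v_{9} = 0  →  sig = (3; —)
  • {5,6,9}:  v_{5} + v_{6} + v_{9} = 2·v_{2}  →  sig = (3; 2)
  • {1,3,8,10}:  v_{1} + v_{3} + v_{8} + v_{10} = 0  →  sig = (4; —)
  • {1,2,3,8}:  v_{1} + v_{2} + v_{3} + v_{8} = v_{5}  →  sig = (4; 1)
  • {1,3,6,8,9}:  v_{1} + v_{3} + v_{6} + v_{8} + v_{9} = v_{2}  →  sig = (5; 1)
  • {1,6,8,9,10}:  v_{1} + v_{6} + v_{8} + v_{9} + v_{10} = v_{4}  →  sig = (5; 1)

Hence PRS(X_Σ) =
    (2; 1)
    (2; 1,1)
    (2; 1,1)
    (2; 1,1,1)
    (2; 1,1,1)
    (2; 1,1,1,1,1)
    (2; 1,1,2,2)
    (2; 2,2,2)
    (3; —)
    (3; 2)
    (4; —)
    (4; 1)
    (5; 1)
    (5; 1)


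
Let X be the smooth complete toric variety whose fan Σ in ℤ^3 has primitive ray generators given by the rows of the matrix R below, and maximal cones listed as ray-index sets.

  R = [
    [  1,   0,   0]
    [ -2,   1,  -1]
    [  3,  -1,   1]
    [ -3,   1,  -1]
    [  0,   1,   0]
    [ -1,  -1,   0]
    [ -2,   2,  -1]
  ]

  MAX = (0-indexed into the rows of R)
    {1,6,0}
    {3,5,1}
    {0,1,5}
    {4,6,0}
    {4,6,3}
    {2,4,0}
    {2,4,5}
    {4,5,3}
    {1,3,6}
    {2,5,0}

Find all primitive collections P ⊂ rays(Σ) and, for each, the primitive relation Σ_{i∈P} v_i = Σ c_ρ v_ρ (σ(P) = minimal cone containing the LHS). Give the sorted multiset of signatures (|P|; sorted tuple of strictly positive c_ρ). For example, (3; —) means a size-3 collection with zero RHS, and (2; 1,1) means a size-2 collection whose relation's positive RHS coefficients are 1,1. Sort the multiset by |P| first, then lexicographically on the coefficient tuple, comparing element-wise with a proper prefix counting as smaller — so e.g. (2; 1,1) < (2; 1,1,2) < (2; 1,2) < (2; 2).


Primitive collections (7):

  • {2,3}:  v_{2} + v_{3} = 0  ⇒ sig = (2; —)
  • {0,3}:  v_{0} + v_{3} = v_{1}  ⇒ sig = (2; 1)
  • {1,2}:  v_{1} + v_{2} = v_{0}  ⇒ sig = (2; 1)
  • {1,4}:  v_{1} + v_{4} = v_{6}  ⇒ sig = (2; 1)
  • {5,6}:  v_{5} + v_{6} = v_{3}  ⇒ sig = (2; 1)
  • {2,6}:  v_{2} + v_{6} = v_{0} + v_{4}  ⇒ sig = (2; 1,1)
  • {0,4,5}:  v_{0} + v_{4} + v_{5} = 0  ⇒ sig = (3; —)

Hence PRS(X_Σ) =
[(2; —), (2; 1), (2; 1), (2; 1), (2; 1), (2; 1,1), (3; —)]


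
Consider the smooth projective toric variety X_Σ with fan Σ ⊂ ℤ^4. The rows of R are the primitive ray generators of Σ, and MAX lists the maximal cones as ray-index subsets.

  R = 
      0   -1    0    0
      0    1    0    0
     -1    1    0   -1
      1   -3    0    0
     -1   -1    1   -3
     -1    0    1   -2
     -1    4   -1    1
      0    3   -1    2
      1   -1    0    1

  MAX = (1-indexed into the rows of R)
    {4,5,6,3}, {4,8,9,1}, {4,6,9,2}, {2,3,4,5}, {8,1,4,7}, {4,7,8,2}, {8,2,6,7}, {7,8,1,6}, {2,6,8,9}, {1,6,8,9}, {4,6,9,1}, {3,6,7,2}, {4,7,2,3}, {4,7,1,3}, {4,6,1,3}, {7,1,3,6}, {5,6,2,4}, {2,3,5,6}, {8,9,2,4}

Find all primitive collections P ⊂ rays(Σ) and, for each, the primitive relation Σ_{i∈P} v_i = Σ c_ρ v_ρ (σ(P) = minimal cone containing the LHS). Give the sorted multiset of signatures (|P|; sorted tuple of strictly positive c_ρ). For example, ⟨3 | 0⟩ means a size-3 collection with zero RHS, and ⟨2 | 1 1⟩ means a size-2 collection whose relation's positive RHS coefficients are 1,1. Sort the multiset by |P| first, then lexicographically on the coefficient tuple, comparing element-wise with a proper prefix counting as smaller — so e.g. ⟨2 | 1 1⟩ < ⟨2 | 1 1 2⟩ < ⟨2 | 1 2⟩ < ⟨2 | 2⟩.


11 collections generate NE(X_Σ); each relation:

  • {1,2}:  v_{1} + v_{2} = 0 — sig = ⟨2 | 0⟩
  • {3,9}:  v_{3} + v_{9} = 0 — sig = ⟨2 | 0⟩
  • {3,8}:  v_{3} + v_{8} = v_{7} — sig = ⟨2 | 1⟩
  • {7,9}:  v_{7} + v_{9} = v_{8} — sig = ⟨2 | 1⟩
  • {5,8}:  v_{5} + v_{8} = v_{2} + v_{3} — sig = ⟨2 | 1 1⟩
  • {1,5}:  v_{1} + v_{5} = v_{3} + v_{4} + v_{6} — sig = ⟨2 | 1 1 1⟩
  • {5,9}:  v_{5} + v_{9} = v_{2} + v_{4} + v_{6} — sig = ⟨2 | 1 1 1⟩
  • {5,7}:  v_{5} + v_{7} = v_{2} + 2·v_{3} — sig = ⟨2 | 1 2⟩
  • {4,6,8}:  v_{4} + v_{6} + v_{8} = 0 — sig = ⟨3 | 0⟩
  • {4,6,7}:  v_{4} + v_{6} + v_{7} = v_{3} — sig = ⟨3 | 1⟩
  • {2,3,4,6}:  v_{2} + v_{3} + v_{4} + v_{6} = v_{5} — sig = ⟨4 | 1⟩

Signatures (|P|; sorted positive RHS coefficients), sorted:
    |P|=2: 8 collections, coeffs (), (), (1), (1), (1,1), (1,1,1), (1,1,1), (1,2)
    |P|=3: 2 collections, coeffs (), (1)
    |P|=4: 1 collection, coeffs (1)


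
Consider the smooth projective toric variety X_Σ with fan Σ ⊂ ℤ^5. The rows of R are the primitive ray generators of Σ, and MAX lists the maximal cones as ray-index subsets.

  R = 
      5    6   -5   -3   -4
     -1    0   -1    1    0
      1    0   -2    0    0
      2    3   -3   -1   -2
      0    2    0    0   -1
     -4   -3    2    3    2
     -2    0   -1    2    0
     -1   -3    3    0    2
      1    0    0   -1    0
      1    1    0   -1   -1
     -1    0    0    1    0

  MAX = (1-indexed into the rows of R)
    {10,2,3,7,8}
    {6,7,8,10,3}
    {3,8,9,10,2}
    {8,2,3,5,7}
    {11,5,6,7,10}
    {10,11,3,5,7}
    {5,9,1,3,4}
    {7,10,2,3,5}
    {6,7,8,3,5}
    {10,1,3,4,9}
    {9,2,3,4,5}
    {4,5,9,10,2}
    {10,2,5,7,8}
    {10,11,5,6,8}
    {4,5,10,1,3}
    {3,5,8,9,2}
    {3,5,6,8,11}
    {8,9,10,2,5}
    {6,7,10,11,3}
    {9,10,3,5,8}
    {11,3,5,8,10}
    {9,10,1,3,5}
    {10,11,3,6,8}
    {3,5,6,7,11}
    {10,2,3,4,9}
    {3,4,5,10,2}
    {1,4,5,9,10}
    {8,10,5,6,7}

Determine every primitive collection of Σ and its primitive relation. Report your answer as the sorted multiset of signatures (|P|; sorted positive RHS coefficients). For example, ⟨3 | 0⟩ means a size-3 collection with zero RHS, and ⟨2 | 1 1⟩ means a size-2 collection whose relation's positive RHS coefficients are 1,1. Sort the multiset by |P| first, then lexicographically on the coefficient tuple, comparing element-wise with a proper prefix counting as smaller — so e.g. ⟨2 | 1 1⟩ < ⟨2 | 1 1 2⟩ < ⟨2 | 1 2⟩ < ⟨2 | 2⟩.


Minimal non-faces — 20 found among 11 rays, 28 max cones:

  {9,11}:  v_{9} + v_{11} = 0  ⟹  sig = ⟨2 | 0⟩
  {2,11}:  v_{2} + v_{11} = v_{7}  ⟹  sig = ⟨2 | 1⟩
  {4,6}:  v_{4} + v_{6} = v_{7}  ⟹  sig = ⟨2 | 1⟩
  {4,8}:  v_{4} + v_{8} = v_{9}  ⟹  sig = ⟨2 | 1⟩
  {7,9}:  v_{7} + v_{9} = v_{2}  ⟹  sig = ⟨2 | 1⟩
  {6,9}:  v_{6} + v_{9} = v_{7} + v_{8}  ⟹  sig = ⟨2 | 1 1⟩
  {1,6}:  v_{1} + v_{6} = v_{2} + v_{3} + v_{5} + v_{10}  ⟹  sig = ⟨2 | 1 1 1 1⟩
  {1,11}:  v_{1} + v_{11} = v_{3} + v_{4} + v_{5} + v_{10}  ⟹  sig = ⟨2 | 1 1 1 1⟩
  {4,11}:  v_{4} + v_{11} = v_{2} + v_{3} + v_{5} + v_{10}  ⟹  sig = ⟨2 | 1 1 1 1⟩
  {1,7}:  v_{1} + v_{7} = v_{2} + v_{3} + v_{4} + v_{5} + v_{10}  ⟹  sig = ⟨2 | 1 1 1 1 1⟩
  {1,8}:  v_{1} + v_{8} = v_{3} + v_{5} + 2·v_{9} + v_{10}  ⟹  sig = ⟨2 | 1 1 1 2⟩
  {4,7}:  v_{4} + v_{7} = 2·v_{2} + v_{3} + v_{5} + v_{10}  ⟹  sig = ⟨2 | 1 1 1 2⟩
  {2,6}:  v_{2} + v_{6} = 2·v_{7} + v_{8}  ⟹  sig = ⟨2 | 1 2⟩
  {1,2}:  v_{1} + v_{2} = 2·v_{4}  ⟹  sig = ⟨2 | 2⟩
  {7,8,11}:  v_{7} + v_{8} + v_{11} = v_{6}  ⟹  sig = ⟨3 | 1⟩
  {3,5,6,10}:  v_{3} + v_{5} + v_{6} + v_{10} = 2·v_{11}  ⟹  sig = ⟨4 | 2⟩
  {2,3,5,8,10}:  v_{2} + v_{3} + v_{5} + v_{8} + v_{10} = 0  ⟹  sig = ⟨5 | 0⟩
  {2,3,5,9,10}:  v_{2} + v_{3} + v_{5} + v_{9} + v_{10} = v_{4}  ⟹  sig = ⟨5 | 1⟩
  {3,4,5,9,10}:  v_{3} + v_{4} + v_{5} + v_{9} + v_{10} = v_{1}  ⟹  sig = ⟨5 | 1⟩
  {3,5,7,8,10}:  v_{3} + v_{5} + v_{7} + v_{8} + v_{10} = v_{11}  ⟹  sig = ⟨5 | 1⟩

Sorted signature multiset PRS(X):
    ⟨2 | 0⟩
    ⟨2 | 1⟩
    ⟨2 | 1⟩
    ⟨2 | 1⟩
    ⟨2 | 1⟩
    ⟨2 | 1 1⟩
    ⟨2 | 1 1 1 1⟩
    ⟨2 | 1 1 1 1⟩
    ⟨2 | 1 1 1 1⟩
    ⟨2 | 1 1 1 1 1⟩
    ⟨2 | 1 1 1 2⟩
    ⟨2 | 1 1 1 2⟩
    ⟨2 | 1 2⟩
    ⟨2 | 2⟩
    ⟨3 | 1⟩
    ⟨4 | 2⟩
    ⟨5 | 0⟩
    ⟨5 | 1⟩
    ⟨5 | 1⟩
    ⟨5 | 1⟩


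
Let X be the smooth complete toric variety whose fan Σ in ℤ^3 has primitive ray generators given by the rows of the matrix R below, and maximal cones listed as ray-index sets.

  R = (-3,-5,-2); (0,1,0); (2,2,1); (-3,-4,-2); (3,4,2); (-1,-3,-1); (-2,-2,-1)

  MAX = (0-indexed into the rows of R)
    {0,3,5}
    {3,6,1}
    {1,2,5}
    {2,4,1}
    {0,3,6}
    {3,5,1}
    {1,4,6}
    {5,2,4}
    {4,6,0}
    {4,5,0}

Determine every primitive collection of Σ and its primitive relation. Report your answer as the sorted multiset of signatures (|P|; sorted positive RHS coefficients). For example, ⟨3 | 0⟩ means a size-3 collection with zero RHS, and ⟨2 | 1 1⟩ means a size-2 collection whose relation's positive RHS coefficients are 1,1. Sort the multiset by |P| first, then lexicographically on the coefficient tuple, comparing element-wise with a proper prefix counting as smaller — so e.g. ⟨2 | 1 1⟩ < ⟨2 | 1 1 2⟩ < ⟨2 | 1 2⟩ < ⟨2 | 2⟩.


Primitive collections (7):

  {2,6}:  v_{2} + v_{6} = 0 — sig = ⟨2 | 0⟩
  {3,4}:  v_{3} + v_{4} = 0 — sig = ⟨2 | 0⟩
  {0,1}:  v_{0} + v_{1} = v_{3} — sig = ⟨2 | 1⟩
  {0,2}:  v_{0} + v_{2} = v_{5} — sig = ⟨2 | 1⟩
  {5,6}:  v_{5} + v_{6} = v_{0} — sig = ⟨2 | 1⟩
  {2,3}:  v_{2} + v_{3} = v_{1} + v_{5} — sig = ⟨2 | 1 1⟩
  {1,4,5}:  v_{1} + v_{4} + v_{5} = v_{2} — sig = ⟨3 | 1⟩

Sorted signature multiset PRS(X):
    ⟨2 | 0⟩
    ⟨2 | 0⟩
    ⟨2 | 1⟩
    ⟨2 | 1⟩
    ⟨2 | 1⟩
    ⟨2 | 1 1⟩
    ⟨3 | 1⟩


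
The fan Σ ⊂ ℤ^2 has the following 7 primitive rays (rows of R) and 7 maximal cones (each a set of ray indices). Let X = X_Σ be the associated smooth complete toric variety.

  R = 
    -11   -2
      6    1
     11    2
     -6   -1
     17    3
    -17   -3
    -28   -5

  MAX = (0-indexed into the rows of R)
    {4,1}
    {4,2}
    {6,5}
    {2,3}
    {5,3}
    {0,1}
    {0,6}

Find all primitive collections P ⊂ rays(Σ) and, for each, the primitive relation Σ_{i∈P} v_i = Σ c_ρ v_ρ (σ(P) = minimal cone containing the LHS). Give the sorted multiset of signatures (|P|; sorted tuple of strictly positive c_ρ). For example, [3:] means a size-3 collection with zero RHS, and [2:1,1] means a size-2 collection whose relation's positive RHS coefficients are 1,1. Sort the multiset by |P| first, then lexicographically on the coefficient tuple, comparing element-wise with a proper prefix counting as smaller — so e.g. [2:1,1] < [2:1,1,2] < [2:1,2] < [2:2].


14 collections generate NE(X_Σ); each relation:

  • {0,2}:  v_{0} + v_{2} = 0 ; sig = [2:]
  • {1,3}:  v_{1} + v_{3} = 0 ; sig = [2:]
  • {4,5}:  v_{4} + v_{5} = 0 ; sig = [2:]
  • {0,3}:  v_{0} + v_{3} = v_{5} ; sig = [2:1]
  • {0,4}:  v_{0} + v_{4} = v_{1} ; sig = [2:1]
  • {0,5}:  v_{0} + v_{5} = v_{6} ; sig = [2:1]
  • {1,2}:  v_{1} + v_{2} = v_{4} ; sig = [2:1]
  • {1,5}:  v_{1} + v_{5} = v_{0} ; sig = [2:1]
  • {2,5}:  v_{2} + v_{5} = v_{3} ; sig = [2:1]
  • {2,6}:  v_{2} + v_{6} = v_{5} ; sig = [2:1]
  • {3,4}:  v_{3} + v_{4} = v_{2} ; sig = [2:1]
  • {4,6}:  v_{4} + v_{6} = v_{0} ; sig = [2:1]
  • {1,6}:  v_{1} + v_{6} = 2·v_{0} ; sig = [2:2]
  • {3,6}:  v_{3} + v_{6} = 2·v_{5} ; sig = [2:2]

Hence PRS(X_Σ) =
    |P|=2: 14 collections, coeffs (), (), (), (1), (1), (1), (1), (1), (1), (1), (1), (1), (2), (2)


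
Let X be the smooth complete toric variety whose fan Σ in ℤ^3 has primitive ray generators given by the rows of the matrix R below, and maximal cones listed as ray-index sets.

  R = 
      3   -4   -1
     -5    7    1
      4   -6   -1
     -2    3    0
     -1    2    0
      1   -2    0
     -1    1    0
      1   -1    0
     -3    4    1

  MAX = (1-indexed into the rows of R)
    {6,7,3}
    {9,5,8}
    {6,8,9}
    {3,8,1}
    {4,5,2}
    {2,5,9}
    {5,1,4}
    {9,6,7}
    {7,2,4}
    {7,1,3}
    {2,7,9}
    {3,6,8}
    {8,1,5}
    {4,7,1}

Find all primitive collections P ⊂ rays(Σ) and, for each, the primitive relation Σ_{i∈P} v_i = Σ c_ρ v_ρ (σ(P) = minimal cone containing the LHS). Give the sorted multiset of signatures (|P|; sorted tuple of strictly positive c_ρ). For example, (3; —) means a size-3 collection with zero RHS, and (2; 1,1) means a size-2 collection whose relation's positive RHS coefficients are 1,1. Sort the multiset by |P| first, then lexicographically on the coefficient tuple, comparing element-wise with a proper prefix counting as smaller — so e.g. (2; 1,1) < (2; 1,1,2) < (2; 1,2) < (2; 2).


Minimal non-faces — 15 found among 9 rays, 14 max cones:

  P = {1,9}:  v_{1} + v_{9} = 0  so sig = (2; —)
  P = {5,6}:  v_{5} + v_{6} = 0  so sig = (2; —)
  P = {7,8}:  v_{7} + v_{8} = 0  so sig = (2; —)
  P = {1,2}:  v_{1} + v_{2} = v_{4}  so sig = (2; 1)
  P = {1,6}:  v_{1} + v_{6} = v_{3}  so sig = (2; 1)
  P = {2,3}:  v_{2} + v_{3} = v_{7}  so sig = (2; 1)
  P = {3,5}:  v_{3} + v_{5} = v_{1}  so sig = (2; 1)
  P = {3,9}:  v_{3} + v_{9} = v_{6}  so sig = (2; 1)
  P = {4,6}:  v_{4} + v_{6} = v_{7}  so sig = (2; 1)
  P = {4,8}:  v_{4} + v_{8} = v_{5}  so sig = (2; 1)
  P = {4,9}:  v_{4} + v_{9} = v_{2}  so sig = (2; 1)
  P = {5,7}:  v_{5} + v_{7} = v_{4}  so sig = (2; 1)
  P = {2,6}:  v_{2} + v_{6} = v_{7} + v_{9}  so sig = (2; 1,1)
  P = {2,8}:  v_{2} + v_{8} = v_{5} + v_{9}  so sig = (2; 1,1)
  P = {3,4}:  v_{3} + v_{4} = v_{1} + v_{7}  so sig = (2; 1,1)

Signatures (|P|; sorted positive RHS coefficients), sorted:
{ (2; —) ×3,  (2; 1) ×9,  (2; 1,1) ×3 }


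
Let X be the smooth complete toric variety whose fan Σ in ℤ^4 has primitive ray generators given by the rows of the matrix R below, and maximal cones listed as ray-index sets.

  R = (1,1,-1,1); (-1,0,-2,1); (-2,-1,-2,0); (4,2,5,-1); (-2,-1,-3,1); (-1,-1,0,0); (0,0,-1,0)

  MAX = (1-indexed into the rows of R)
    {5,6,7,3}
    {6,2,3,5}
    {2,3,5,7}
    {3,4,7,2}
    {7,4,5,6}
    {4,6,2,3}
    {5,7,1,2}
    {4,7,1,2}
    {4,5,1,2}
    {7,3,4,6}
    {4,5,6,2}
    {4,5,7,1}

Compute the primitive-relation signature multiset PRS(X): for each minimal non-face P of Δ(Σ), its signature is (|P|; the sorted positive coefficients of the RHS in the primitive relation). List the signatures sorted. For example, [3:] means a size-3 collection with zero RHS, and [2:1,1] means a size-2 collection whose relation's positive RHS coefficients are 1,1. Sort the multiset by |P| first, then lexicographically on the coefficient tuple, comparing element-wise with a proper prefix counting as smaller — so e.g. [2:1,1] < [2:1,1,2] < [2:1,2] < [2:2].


Δ(Σ) — 7 vertices, 5 min non-faces:

  P={1,3}:  v_{1} + v_{3} = v_{2} + v_{7}  ⟹  sig = [2:1,1]
  P={1,6}:  v_{1} + v_{6} = v_{4} + 2·v_{5}  ⟹  sig = [2:1,2]
  P={3,4,5}:  v_{3} + v_{4} + v_{5} = 0  ⟹  sig = [3:]
  P={2,6,7}:  v_{2} + v_{6} + v_{7} = v_{5}  ⟹  sig = [3:1]
  P={2,4,5,7}:  v_{2} + v_{4} + v_{5} + v_{7} = v_{1}  ⟹  sig = [4:1]

so the primitive-relation signature multiset is
    [2:1,1]
    [2:1,2]
    [3:]
    [3:1]
    [4:1]


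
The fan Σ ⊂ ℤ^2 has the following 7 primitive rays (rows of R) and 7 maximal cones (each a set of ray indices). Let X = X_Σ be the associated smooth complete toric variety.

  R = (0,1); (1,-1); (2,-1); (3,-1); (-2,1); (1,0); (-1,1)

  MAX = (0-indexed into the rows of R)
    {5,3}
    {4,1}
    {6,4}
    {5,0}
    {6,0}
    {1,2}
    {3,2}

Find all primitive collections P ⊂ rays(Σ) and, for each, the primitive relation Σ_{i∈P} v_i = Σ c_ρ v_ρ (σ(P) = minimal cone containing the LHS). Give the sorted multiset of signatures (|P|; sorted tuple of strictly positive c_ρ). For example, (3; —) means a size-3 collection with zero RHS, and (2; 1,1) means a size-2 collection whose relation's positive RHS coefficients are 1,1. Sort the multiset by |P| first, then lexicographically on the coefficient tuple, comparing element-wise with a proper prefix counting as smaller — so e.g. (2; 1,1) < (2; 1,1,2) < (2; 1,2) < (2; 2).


Primitive collections (14):

  P = {1,6}:  v_{1} + v_{6} = 0  ⟹  sig = (2; —)
  P = {2,4}:  v_{2} + v_{4} = 0  ⟹  sig = (2; —)
  P = {0,1}:  v_{0} + v_{1} = v_{5}  ⟹  sig = (2; 1)
  P = {1,5}:  v_{1} + v_{5} = v_{2}  ⟹  sig = (2; 1)
  P = {2,5}:  v_{2} + v_{5} = v_{3}  ⟹  sig = (2; 1)
  P = {2,6}:  v_{2} + v_{6} = v_{5}  ⟹  sig = (2; 1)
  P = {3,4}:  v_{3} + v_{4} = v_{5}  ⟹  sig = (2; 1)
  P = {4,5}:  v_{4} + v_{5} = v_{6}  ⟹  sig = (2; 1)
  P = {5,6}:  v_{5} + v_{6} = v_{0}  ⟹  sig = (2; 1)
  P = {0,2}:  v_{0} + v_{2} = 2·v_{5}  ⟹  sig = (2; 2)
  P = {0,4}:  v_{0} + v_{4} = 2·v_{6}  ⟹  sig = (2; 2)
  P = {1,3}:  v_{1} + v_{3} = 2·v_{2}  ⟹  sig = (2; 2)
  P = {3,6}:  v_{3} + v_{6} = 2·v_{5}  ⟹  sig = (2; 2)
  P = {0,3}:  v_{0} + v_{3} = 3·v_{5}  ⟹  sig = (2; 3)

so the primitive-relation signature multiset is
    |P|=2: 14 collections, coeffs (), (), (1), (1), (1), (1), (1), (1), (1), (2), (2), (2), (2), (3)


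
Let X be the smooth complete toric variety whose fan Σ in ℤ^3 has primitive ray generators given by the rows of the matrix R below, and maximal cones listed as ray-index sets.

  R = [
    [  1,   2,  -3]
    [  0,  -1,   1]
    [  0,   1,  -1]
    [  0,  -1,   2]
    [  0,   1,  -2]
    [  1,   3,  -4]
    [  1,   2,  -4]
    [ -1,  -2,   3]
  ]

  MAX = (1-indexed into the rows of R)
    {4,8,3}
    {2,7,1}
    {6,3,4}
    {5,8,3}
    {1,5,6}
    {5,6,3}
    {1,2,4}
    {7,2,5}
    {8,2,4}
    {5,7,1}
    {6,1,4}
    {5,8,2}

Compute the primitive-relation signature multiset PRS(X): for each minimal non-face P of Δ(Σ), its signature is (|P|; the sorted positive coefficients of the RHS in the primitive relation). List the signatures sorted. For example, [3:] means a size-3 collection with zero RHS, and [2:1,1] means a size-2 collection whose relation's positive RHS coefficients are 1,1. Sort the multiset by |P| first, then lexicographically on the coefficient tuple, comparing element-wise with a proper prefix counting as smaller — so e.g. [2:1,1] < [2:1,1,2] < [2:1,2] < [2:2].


Minimal non-faces — 11 found among 8 rays, 12 max cones:

  • {1,8}:  v_{1} + v_{8} = 0 — sig = [2:]
  • {2,3}:  v_{2} + v_{3} = 0 — sig = [2:]
  • {4,5}:  v_{4} + v_{5} = 0 — sig = [2:]
  • {1,3}:  v_{1} + v_{3} = v_{6} — sig = [2:1]
  • {2,6}:  v_{2} + v_{6} = v_{1} — sig = [2:1]
  • {6,8}:  v_{6} + v_{8} = v_{3} — sig = [2:1]
  • {3,7}:  v_{3} + v_{7} = v_{1} + v_{5} — sig = [2:1,1]
  • {4,7}:  v_{4} + v_{7} = v_{1} + v_{2} — sig = [2:1,1]
  • {7,8}:  v_{7} + v_{8} = v_{2} + v_{5} — sig = [2:1,1]
  • {6,7}:  v_{6} + v_{7} = 2·v_{1} + v_{5} — sig = [2:1,2]
  • {1,2,5}:  v_{1} + v_{2} + v_{5} = v_{7} — sig = [3:1]

so the primitive-relation signature multiset is
    [2:]
    [2:]
    [2:]
    [2:1]
    [2:1]
    [2:1]
    [2:1,1]
    [2:1,1]
    [2:1,1]
    [2:1,2]
    [3:1]


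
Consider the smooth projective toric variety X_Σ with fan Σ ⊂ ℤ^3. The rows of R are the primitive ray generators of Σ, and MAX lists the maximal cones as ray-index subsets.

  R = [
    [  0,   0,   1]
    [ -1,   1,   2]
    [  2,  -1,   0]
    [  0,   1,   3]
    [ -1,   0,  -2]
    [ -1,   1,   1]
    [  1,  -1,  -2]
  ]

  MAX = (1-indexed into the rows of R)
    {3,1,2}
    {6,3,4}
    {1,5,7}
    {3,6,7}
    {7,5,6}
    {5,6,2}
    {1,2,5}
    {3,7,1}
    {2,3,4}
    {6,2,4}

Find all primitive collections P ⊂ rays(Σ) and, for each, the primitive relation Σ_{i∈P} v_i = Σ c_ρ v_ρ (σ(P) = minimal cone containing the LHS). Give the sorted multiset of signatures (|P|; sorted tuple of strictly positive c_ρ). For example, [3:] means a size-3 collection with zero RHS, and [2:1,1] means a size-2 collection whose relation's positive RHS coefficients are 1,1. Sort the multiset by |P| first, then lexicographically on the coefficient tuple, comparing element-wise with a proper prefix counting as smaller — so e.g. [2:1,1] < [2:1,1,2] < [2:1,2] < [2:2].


Minimal non-faces — 7 found among 7 rays, 10 max cones:

  • {2,7}:  v_{2} + v_{7} = 0  →  sig = [2:]
  • {1,6}:  v_{1} + v_{6} = v_{2}  →  sig = [2:1]
  • {3,5}:  v_{3} + v_{5} = v_{7}  →  sig = [2:1]
  • {4,5}:  v_{4} + v_{5} = v_{6}  →  sig = [2:1]
  • {4,7}:  v_{4} + v_{7} = v_{3} + v_{6}  →  sig = [2:1,1]
  • {1,4}:  v_{1} + v_{4} = 2·v_{2} + v_{3}  →  sig = [2:1,2]
  • {2,3,6}:  v_{2} + v_{3} + v_{6} = v_{4}  →  sig = [3:1]

Hence PRS(X_Σ) =
    |P|=2: 6 collections, coeffs (), (1), (1), (1), (1,1), (1,2)
    |P|=3: 1 collection, coeffs (1)


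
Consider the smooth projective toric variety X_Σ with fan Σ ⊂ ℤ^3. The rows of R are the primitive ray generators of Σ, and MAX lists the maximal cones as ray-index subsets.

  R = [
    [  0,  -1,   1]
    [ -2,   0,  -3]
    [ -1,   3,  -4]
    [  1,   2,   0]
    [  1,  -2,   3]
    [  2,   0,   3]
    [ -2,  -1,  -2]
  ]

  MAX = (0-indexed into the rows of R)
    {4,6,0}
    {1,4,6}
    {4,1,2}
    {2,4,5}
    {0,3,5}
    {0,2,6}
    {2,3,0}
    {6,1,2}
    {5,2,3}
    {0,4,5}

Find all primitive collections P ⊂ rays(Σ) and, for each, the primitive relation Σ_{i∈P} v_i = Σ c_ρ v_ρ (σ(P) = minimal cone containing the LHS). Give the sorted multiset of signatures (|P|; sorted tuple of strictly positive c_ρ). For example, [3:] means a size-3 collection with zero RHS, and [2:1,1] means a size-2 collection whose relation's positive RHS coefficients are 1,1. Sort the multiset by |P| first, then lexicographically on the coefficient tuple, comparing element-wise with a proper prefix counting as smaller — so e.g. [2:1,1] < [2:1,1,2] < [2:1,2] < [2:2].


Minimal non-faces — 9 found among 7 rays, 10 max cones:

  P={1,5}:  v_{1} + v_{5} = 0  →  sig = [2:]
  P={0,1}:  v_{0} + v_{1} = v_{6}  →  sig = [2:1]
  P={3,4}:  v_{3} + v_{4} = v_{5}  →  sig = [2:1]
  P={5,6}:  v_{5} + v_{6} = v_{0}  →  sig = [2:1]
  P={1,3}:  v_{1} + v_{3} = v_{0} + v_{2}  →  sig = [2:1,1]
  P={3,6}:  v_{3} + v_{6} = 2·v_{0} + v_{2}  →  sig = [2:1,2]
  P={0,2,4}:  v_{0} + v_{2} + v_{4} = 0  →  sig = [3:]
  P={0,2,5}:  v_{0} + v_{2} + v_{5} = v_{3}  →  sig = [3:1]
  P={2,4,6}:  v_{2} + v_{4} + v_{6} = v_{1}  →  sig = [3:1]

Hence PRS(X_Σ) =
[[2:], [2:1], [2:1], [2:1], [2:1,1], [2:1,2], [3:], [3:1], [3:1]]


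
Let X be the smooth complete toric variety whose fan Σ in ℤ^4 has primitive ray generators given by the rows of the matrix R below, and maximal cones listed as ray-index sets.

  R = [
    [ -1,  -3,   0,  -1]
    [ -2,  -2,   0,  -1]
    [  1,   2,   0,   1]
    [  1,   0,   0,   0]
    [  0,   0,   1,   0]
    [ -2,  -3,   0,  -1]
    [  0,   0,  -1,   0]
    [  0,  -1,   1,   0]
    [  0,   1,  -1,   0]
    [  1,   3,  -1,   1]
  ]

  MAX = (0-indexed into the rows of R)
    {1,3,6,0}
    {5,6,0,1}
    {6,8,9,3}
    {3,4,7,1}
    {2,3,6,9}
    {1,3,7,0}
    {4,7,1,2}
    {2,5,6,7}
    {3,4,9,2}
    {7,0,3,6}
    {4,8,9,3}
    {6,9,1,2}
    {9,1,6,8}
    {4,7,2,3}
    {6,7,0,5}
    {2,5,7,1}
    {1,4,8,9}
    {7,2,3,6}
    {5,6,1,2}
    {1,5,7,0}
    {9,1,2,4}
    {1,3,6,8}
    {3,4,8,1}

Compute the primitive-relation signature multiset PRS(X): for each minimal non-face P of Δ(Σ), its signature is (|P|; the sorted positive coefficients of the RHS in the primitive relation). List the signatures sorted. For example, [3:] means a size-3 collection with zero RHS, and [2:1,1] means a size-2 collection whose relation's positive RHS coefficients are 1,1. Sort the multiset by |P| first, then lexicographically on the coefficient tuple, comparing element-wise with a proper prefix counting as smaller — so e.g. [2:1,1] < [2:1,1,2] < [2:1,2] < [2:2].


15 collections generate NE(X_Σ); each relation:

  P={4,6}:  v_{4} + v_{6} = 0  ⇒ sig = [2:]
  P={7,8}:  v_{7} + v_{8} = 0  ⇒ sig = [2:]
  P={0,9}:  v_{0} + v_{9} = v_{6}  ⇒ sig = [2:1]
  P={2,8}:  v_{2} + v_{8} = v_{9}  ⇒ sig = [2:1]
  P={3,5}:  v_{3} + v_{5} = v_{0}  ⇒ sig = [2:1]
  P={7,9}:  v_{7} + v_{9} = v_{2}  ⇒ sig = [2:1]
  P={0,2}:  v_{0} + v_{2} = v_{6} + v_{7}  ⇒ sig = [2:1,1]
  P={4,5}:  v_{4} + v_{5} = v_{1} + v_{7}  ⇒ sig = [2:1,1]
  P={5,8}:  v_{5} + v_{8} = v_{1} + v_{6}  ⇒ sig = [2:1,1]
  P={0,4}:  v_{0} + v_{4} = v_{1} + v_{3} + v_{7}  ⇒ sig = [2:1,1,1]
  P={0,8}:  v_{0} + v_{8} = v_{1} + v_{3} + v_{6}  ⇒ sig = [2:1,1,1]
  P={5,9}:  v_{5} + v_{9} = v_{1} + v_{2} + v_{6}  ⇒ sig = [2:1,1,1]
  P={1,2,3}:  v_{1} + v_{2} + v_{3} = 0  ⇒ sig = [3:]
  P={1,3,9}:  v_{1} + v_{3} + v_{9} = v_{8}  ⇒ sig = [3:1]
  P={1,6,7}:  v_{1} + v_{6} + v_{7} = v_{5}  ⇒ sig = [3:1]

Signatures (|P|; sorted positive RHS coefficients), sorted:
    |P|=2: 12 collections, coeffs (), (), (1), (1), (1), (1), (1,1), (1,1), (1,1), (1,1,1), (1,1,1), (1,1,1)
    |P|=3: 3 collections, coeffs (), (1), (1)


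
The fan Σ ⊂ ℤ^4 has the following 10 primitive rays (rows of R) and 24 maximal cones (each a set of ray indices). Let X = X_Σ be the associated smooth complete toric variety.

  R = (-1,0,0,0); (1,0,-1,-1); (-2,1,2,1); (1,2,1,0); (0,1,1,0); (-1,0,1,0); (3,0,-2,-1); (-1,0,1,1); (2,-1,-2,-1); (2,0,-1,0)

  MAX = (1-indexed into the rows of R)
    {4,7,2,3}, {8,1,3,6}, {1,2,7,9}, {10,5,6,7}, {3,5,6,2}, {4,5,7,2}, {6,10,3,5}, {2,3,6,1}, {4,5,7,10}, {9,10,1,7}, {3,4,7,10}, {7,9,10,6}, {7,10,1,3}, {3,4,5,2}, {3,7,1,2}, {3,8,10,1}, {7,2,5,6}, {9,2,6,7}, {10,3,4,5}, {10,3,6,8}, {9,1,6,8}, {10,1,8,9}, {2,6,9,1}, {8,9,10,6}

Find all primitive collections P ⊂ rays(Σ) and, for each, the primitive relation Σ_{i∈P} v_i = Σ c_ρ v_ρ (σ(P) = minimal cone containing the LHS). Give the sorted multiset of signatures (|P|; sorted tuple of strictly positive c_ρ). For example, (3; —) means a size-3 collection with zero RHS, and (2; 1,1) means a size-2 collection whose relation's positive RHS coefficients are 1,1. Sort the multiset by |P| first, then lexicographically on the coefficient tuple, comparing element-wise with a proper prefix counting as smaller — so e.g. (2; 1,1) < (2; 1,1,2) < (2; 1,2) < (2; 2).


Σ has 15 primitive collections:

  {2,8}:  v_{2} + v_{8} = 0 — sig = (2; —)
  {3,9}:  v_{3} + v_{9} = 0 — sig = (2; —)
  {2,10}:  v_{2} + v_{10} = v_{7} — sig = (2; 1)
  {7,8}:  v_{7} + v_{8} = v_{10} — sig = (2; 1)
  {1,5}:  v_{1} + v_{5} = v_{2} + v_{3} — sig = (2; 1,1)
  {4,9}:  v_{4} + v_{9} = v_{5} + v_{7} — sig = (2; 1,1)
  {5,9}:  v_{5} + v_{9} = v_{6} + v_{7} — sig = (2; 1,1)
  {4,8}:  v_{4} + v_{8} = v_{3} + v_{5} + v_{10} — sig = (2; 1,1,1)
  {5,8}:  v_{5} + v_{8} = v_{3} + v_{6} + v_{10} — sig = (2; 1,1,1)
  {1,4}:  v_{1} + v_{4} = v_{2} + 2·v_{3} + v_{7} — sig = (2; 1,1,2)
  {4,6}:  v_{4} + v_{6} = 2·v_{5} — sig = (2; 2)
  {1,6,10}:  v_{1} + v_{6} + v_{10} = 0 — sig = (3; —)
  {1,6,7}:  v_{1} + v_{6} + v_{7} = v_{2} — sig = (3; 1)
  {3,5,7}:  v_{3} + v_{5} + v_{7} = v_{4} — sig = (3; 1)
  {3,6,7}:  v_{3} + v_{6} + v_{7} = v_{5} — sig = (3; 1)

Signatures (|P|; sorted positive RHS coefficients), sorted:
    |P|=2: 11 collections, coeffs (), (), (1), (1), (1,1), (1,1), (1,1), (1,1,1), (1,1,1), (1,1,2), (2)
    |P|=3: 4 collections, coeffs (), (1), (1), (1)


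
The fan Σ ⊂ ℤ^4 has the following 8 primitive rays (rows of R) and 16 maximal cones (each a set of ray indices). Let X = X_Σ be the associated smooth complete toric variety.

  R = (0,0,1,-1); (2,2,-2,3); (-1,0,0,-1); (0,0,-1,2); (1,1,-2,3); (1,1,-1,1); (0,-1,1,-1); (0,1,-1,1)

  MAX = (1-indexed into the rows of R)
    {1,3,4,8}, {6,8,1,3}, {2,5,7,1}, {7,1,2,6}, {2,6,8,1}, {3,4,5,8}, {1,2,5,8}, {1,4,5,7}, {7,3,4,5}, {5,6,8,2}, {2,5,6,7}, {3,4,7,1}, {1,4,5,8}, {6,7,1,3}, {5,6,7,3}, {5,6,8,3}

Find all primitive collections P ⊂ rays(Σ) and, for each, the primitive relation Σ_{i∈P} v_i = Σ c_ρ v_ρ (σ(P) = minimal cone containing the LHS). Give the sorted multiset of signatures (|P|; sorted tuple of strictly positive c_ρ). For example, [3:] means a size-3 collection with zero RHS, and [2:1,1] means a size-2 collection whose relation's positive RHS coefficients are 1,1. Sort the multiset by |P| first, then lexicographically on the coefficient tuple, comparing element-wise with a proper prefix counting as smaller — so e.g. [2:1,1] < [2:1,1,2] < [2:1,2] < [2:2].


Primitive collections (6):

  {7,8}:  v_{7} + v_{8} = 0  →  sig = [2:]
  {4,6}:  v_{4} + v_{6} = v_{5}  →  sig = [2:1]
  {2,3}:  v_{2} + v_{3} = v_{6} + v_{8}  →  sig = [2:1,1]
  {2,4}:  v_{2} + v_{4} = v_{1} + 2·v_{5}  →  sig = [2:1,2]
  {1,3,5}:  v_{1} + v_{3} + v_{5} = v_{8}  →  sig = [3:1]
  {1,5,6}:  v_{1} + v_{5} + v_{6} = v_{2}  →  sig = [3:1]

so the primitive-relation signature multiset is
    [2:]
    [2:1]
    [2:1,1]
    [2:1,2]
    [3:1]
    [3:1]


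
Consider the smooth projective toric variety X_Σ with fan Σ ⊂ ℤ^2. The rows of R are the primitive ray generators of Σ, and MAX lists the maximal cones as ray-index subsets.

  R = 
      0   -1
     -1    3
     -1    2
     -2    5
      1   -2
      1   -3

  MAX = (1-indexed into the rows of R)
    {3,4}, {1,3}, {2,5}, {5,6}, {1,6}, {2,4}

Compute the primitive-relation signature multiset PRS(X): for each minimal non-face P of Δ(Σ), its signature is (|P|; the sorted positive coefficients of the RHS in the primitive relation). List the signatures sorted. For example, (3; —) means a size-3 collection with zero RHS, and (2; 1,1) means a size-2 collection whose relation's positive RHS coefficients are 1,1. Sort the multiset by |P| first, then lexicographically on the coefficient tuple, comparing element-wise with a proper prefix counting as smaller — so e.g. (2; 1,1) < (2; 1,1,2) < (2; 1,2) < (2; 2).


The 9 primitive collections of Σ (r=6, n=2):

  {2,6}:  v_{2} + v_{6} = 0  so sig = (2; —)
  {3,5}:  v_{3} + v_{5} = 0  so sig = (2; —)
  {1,2}:  v_{1} + v_{2} = v_{3}  so sig = (2; 1)
  {1,5}:  v_{1} + v_{5} = v_{6}  so sig = (2; 1)
  {2,3}:  v_{2} + v_{3} = v_{4}  so sig = (2; 1)
  {3,6}:  v_{3} + v_{6} = v_{1}  so sig = (2; 1)
  {4,5}:  v_{4} + v_{5} = v_{2}  so sig = (2; 1)
  {4,6}:  v_{4} + v_{6} = v_{3}  so sig = (2; 1)
  {1,4}:  v_{1} + v_{4} = 2·v_{3}  so sig = (2; 2)

Signatures (|P|; sorted positive RHS coefficients), sorted:
    (2; —)
    (2; —)
    (2; 1)
    (2; 1)
    (2; 1)
    (2; 1)
    (2; 1)
    (2; 1)
    (2; 2)


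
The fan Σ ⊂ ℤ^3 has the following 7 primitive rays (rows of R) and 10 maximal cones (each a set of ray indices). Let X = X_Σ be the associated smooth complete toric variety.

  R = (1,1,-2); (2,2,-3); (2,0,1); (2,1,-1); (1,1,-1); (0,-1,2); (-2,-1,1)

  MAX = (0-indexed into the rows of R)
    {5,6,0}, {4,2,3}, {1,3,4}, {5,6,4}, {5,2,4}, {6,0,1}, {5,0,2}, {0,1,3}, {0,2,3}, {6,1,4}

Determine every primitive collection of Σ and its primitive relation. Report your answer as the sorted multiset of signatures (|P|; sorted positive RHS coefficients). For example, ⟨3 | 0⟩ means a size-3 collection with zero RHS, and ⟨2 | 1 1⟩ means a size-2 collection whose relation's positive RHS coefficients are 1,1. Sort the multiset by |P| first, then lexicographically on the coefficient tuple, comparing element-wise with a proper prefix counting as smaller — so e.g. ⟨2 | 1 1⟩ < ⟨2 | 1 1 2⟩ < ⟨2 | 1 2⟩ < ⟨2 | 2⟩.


Δ(Σ) — 7 vertices, 6 min non-faces:

  • {3,6}:  v_{3} + v_{6} = 0  so sig = ⟨2 | 0⟩
  • {0,4}:  v_{0} + v_{4} = v_{1}  so sig = ⟨2 | 1⟩
  • {1,5}:  v_{1} + v_{5} = v_{3}  so sig = ⟨2 | 1⟩
  • {2,6}:  v_{2} + v_{6} = v_{5}  so sig = ⟨2 | 1⟩
  • {3,5}:  v_{3} + v_{5} = v_{2}  so sig = ⟨2 | 1⟩
  • {1,2}:  v_{1} + v_{2} = 2·v_{3}  so sig = ⟨2 | 2⟩

Hence PRS(X_Σ) =
    ⟨2 | 0⟩
    ⟨2 | 1⟩
    ⟨2 | 1⟩
    ⟨2 | 1⟩
    ⟨2 | 1⟩
    ⟨2 | 2⟩


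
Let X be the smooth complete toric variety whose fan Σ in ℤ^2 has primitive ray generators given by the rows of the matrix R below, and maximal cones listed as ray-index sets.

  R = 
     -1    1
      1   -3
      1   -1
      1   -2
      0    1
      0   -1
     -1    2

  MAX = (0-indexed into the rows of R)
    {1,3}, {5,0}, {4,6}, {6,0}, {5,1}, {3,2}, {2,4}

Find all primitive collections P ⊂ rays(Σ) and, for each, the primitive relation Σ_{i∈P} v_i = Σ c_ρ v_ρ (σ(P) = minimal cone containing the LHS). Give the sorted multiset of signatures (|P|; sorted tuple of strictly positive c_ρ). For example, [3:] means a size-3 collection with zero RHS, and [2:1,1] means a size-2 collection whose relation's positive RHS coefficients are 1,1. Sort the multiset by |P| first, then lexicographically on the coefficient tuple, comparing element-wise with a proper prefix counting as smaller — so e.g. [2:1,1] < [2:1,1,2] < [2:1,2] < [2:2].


Σ has 14 primitive collections:

  • {0,2}:  v_{0} + v_{2} = 0  ⟹  sig = [2:]
  • {3,6}:  v_{3} + v_{6} = 0  ⟹  sig = [2:]
  • {4,5}:  v_{4} + v_{5} = 0  ⟹  sig = [2:]
  • {0,3}:  v_{0} + v_{3} = v_{5}  ⟹  sig = [2:1]
  • {0,4}:  v_{0} + v_{4} = v_{6}  ⟹  sig = [2:1]
  • {1,4}:  v_{1} + v_{4} = v_{3}  ⟹  sig = [2:1]
  • {1,6}:  v_{1} + v_{6} = v_{5}  ⟹  sig = [2:1]
  • {2,5}:  v_{2} + v_{5} = v_{3}  ⟹  sig = [2:1]
  • {2,6}:  v_{2} + v_{6} = v_{4}  ⟹  sig = [2:1]
  • {3,4}:  v_{3} + v_{4} = v_{2}  ⟹  sig = [2:1]
  • {3,5}:  v_{3} + v_{5} = v_{1}  ⟹  sig = [2:1]
  • {5,6}:  v_{5} + v_{6} = v_{0}  ⟹  sig = [2:1]
  • {0,1}:  v_{0} + v_{1} = 2·v_{5}  ⟹  sig = [2:2]
  • {1,2}:  v_{1} + v_{2} = 2·v_{3}  ⟹  sig = [2:2]

so the primitive-relation signature multiset is
{ [2:] ×3,  [2:1] ×9,  [2:2] ×2 }


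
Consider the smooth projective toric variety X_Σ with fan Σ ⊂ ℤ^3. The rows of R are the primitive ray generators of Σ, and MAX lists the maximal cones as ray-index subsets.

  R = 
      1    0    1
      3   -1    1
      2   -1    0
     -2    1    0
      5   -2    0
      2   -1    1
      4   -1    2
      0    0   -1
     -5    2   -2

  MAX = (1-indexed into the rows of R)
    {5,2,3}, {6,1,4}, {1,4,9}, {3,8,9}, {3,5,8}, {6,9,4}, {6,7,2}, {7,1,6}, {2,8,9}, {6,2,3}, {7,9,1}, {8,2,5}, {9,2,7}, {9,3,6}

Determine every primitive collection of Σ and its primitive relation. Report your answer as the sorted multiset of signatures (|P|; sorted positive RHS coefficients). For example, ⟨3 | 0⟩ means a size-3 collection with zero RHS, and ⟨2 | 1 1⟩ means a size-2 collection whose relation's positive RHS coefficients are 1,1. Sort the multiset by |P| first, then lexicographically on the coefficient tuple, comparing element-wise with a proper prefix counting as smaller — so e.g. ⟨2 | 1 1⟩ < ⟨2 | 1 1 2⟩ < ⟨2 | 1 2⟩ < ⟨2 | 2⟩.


Minimal non-faces — 20 found among 9 rays, 14 max cones:

  P={3,4}:  v_{3} + v_{4} = 0  ⇒ sig = ⟨2 | 0⟩
  P={1,2}:  v_{1} + v_{2} = v_{7}  ⇒ sig = ⟨2 | 1⟩
  P={1,3}:  v_{1} + v_{3} = v_{2}  ⇒ sig = ⟨2 | 1⟩
  P={2,4}:  v_{2} + v_{4} = v_{1}  ⇒ sig = ⟨2 | 1⟩
  P={6,8}:  v_{6} + v_{8} = v_{3}  ⇒ sig = ⟨2 | 1⟩
  P={4,5}:  v_{4} + v_{5} = v_{2} + v_{8}  ⇒ sig = ⟨2 | 1 1⟩
  P={4,8}:  v_{4} + v_{8} = v_{2} + v_{9}  ⇒ sig = ⟨2 | 1 1⟩
  P={1,5}:  v_{1} + v_{5} = 2·v_{2} + v_{8}  ⇒ sig = ⟨2 | 1 2⟩
  P={1,8}:  v_{1} + v_{8} = 2·v_{2} + v_{9}  ⇒ sig = ⟨2 | 1 2⟩
  P={5,6}:  v_{5} + v_{6} = v_{2} + 2·v_{3}  ⇒ sig = ⟨2 | 1 2⟩
  P={5,7}:  v_{5} + v_{7} = 3·v_{2} + v_{8}  ⇒ sig = ⟨2 | 1 3⟩
  P={7,8}:  v_{7} + v_{8} = 3·v_{2} + v_{9}  ⇒ sig = ⟨2 | 1 3⟩
  P={3,7}:  v_{3} + v_{7} = 2·v_{2}  ⇒ sig = ⟨2 | 2⟩
  P={4,7}:  v_{4} + v_{7} = 2·v_{1}  ⇒ sig = ⟨2 | 2⟩
  P={5,9}:  v_{5} + v_{9} = 2·v_{8}  ⇒ sig = ⟨2 | 2⟩
  P={2,6,9}:  v_{2} + v_{6} + v_{9} = 0  ⇒ sig = ⟨3 | 0⟩
  P={1,6,9}:  v_{1} + v_{6} + v_{9} = v_{4}  ⇒ sig = ⟨3 | 1⟩
  P={2,3,8}:  v_{2} + v_{3} + v_{8} = v_{5}  ⇒ sig = ⟨3 | 1⟩
  P={2,3,9}:  v_{2} + v_{3} + v_{9} = v_{8}  ⇒ sig = ⟨3 | 1⟩
  P={6,7,9}:  v_{6} + v_{7} + v_{9} = v_{1}  ⇒ sig = ⟨3 | 1⟩

Sorted signature multiset PRS(X):
[⟨2 | 0⟩, ⟨2 | 1⟩, ⟨2 | 1⟩, ⟨2 | 1⟩, ⟨2 | 1⟩, ⟨2 | 1 1⟩, ⟨2 | 1 1⟩, ⟨2 | 1 2⟩, ⟨2 | 1 2⟩, ⟨2 | 1 2⟩, ⟨2 | 1 3⟩, ⟨2 | 1 3⟩, ⟨2 | 2⟩, ⟨2 | 2⟩, ⟨2 | 2⟩, ⟨3 | 0⟩, ⟨3 | 1⟩, ⟨3 | 1⟩, ⟨3 | 1⟩, ⟨3 | 1⟩]
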